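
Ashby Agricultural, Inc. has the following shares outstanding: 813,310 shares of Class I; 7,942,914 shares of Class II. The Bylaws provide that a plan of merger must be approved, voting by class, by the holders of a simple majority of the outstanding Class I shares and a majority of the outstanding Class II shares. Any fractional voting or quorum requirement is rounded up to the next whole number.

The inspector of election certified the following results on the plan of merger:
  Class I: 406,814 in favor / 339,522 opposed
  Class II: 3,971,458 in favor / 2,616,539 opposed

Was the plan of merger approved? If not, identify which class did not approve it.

Approved — every class gave the required vote.

Class I: a majority of 813310 is 406656; 406,656 required, 406,814 in favor — approved.
Class II: a majority of 7942914 is 3971458; 3,971,458 required, 3,971,458 in favor — approved.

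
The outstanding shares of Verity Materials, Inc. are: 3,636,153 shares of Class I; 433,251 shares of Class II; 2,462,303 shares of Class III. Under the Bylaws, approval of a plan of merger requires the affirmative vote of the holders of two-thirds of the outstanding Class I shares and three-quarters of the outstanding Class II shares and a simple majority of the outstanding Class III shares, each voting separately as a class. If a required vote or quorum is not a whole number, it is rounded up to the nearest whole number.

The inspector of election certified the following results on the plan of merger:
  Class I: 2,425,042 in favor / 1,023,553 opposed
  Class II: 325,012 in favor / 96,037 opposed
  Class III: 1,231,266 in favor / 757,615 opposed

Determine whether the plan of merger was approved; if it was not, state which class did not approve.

Approved — every class gave the required vote.

Class I: 2/3 of 3636153 = 2424102; 2,424,102 required, 2,425,042 in favor — approved.
Class II: 3/4 of 433251 = 324938.25, rounded up to 324939; 324,939 required, 325,012 in favor — approved.
Class III: a majority of 2462303 is 1231152; 1,231,152 required, 1,231,266 in favor — approved.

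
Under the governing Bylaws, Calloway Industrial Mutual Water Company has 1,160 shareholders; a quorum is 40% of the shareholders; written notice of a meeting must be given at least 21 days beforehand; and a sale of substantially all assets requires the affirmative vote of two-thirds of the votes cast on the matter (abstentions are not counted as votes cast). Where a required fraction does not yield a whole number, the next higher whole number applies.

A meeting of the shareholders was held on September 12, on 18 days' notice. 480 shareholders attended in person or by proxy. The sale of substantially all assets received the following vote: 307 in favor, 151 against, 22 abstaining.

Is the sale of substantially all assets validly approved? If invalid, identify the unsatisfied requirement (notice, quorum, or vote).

Invalid — notice requirement not satisfied.

Notice: 18 days given; 21 required. Not satisfied.
Quorum: 40% of 1,160 = 464; 480 present. Satisfied.
Vote: requires two-thirds of the votes cast (480 − 22 abstaining = 458); 2/3 of 458 = 305.33, rounded up to 306, so 306 needed; 307 in favor. Satisfied.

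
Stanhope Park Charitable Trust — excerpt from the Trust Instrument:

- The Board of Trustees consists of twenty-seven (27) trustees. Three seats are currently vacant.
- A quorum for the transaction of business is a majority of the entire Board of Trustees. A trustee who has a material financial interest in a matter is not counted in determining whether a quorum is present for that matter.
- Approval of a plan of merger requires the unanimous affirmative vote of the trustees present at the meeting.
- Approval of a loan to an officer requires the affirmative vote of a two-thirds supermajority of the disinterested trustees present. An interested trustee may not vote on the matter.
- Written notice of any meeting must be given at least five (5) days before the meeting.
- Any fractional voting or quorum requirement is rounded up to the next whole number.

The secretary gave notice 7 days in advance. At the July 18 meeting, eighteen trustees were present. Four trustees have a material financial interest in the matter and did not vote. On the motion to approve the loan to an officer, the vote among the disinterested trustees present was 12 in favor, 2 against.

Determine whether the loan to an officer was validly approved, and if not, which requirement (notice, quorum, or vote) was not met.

Notice: 7 days given; 5 required (7 ≥ 5). Satisfied.
Quorum: 18 present, but the 4 interested trustees do not count, leaving 14. Quorum is 14. Satisfied.
Vote: the loan to an officer requires two-thirds of the disinterested trustees present (18 − 4 = 14). 2/3 of 14 = 9.33, rounded up to 10, so 10 affirmative votes are needed; 12 voted in favor. Satisfied.

Valid — all requirements satisfied.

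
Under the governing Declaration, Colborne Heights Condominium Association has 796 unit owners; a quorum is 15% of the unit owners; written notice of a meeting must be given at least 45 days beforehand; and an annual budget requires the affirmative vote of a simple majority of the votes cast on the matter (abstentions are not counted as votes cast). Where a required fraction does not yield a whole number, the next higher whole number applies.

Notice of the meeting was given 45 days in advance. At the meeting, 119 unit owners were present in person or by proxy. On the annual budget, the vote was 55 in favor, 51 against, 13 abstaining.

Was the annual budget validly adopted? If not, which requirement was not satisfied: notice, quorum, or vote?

Notice: 45 days given; 45 required. Satisfied.
Quorum: 15% of 796 = 119.40, rounded up to 120; 119 present. Not satisfied.
Vote: requires a majority of the votes cast (119 − 13 abstaining = 106); a majority of 106 is 54, so 54 needed; 55 in favor. Satisfied.

Invalid — quorum requirement not satisfied.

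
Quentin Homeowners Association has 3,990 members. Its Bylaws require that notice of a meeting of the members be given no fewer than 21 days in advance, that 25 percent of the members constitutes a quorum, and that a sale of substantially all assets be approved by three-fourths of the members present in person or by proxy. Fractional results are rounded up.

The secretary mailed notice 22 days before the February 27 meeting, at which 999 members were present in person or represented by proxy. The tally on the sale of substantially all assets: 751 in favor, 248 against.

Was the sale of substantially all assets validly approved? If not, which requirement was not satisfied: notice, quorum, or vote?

Notice: 22 days given; 21 required. Satisfied.
Quorum: 25% of 3,990 = 997.50, rounded up to 998; 999 present. Satisfied.
Vote: requires three-fourths of those present (999); 3/4 of 999 = 749.25, rounded up to 750, so 750 needed; 751 in favor. Satisfied.

Valid — all requirements satisfied.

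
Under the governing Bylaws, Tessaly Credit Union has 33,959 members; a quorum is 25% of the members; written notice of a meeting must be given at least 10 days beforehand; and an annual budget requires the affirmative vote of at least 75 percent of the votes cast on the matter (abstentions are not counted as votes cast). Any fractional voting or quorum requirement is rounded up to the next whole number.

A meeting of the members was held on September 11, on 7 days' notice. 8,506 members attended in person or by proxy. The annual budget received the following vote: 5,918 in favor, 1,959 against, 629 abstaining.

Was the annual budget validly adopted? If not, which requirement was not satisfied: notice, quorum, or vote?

Invalid — notice requirement not satisfied.

Notice: 7 days given; 10 required. Not satisfied.
Quorum: 25% of 33,959 = 8,489.75, rounded up to 8,490; 8,506 present. Satisfied.
Vote: requires three-fourths of the votes cast (8,506 − 629 abstaining = 7,877); 3/4 of 7877 = 5907.75, rounded up to 5908, so 5,908 needed; 5,918 in favor. Satisfied.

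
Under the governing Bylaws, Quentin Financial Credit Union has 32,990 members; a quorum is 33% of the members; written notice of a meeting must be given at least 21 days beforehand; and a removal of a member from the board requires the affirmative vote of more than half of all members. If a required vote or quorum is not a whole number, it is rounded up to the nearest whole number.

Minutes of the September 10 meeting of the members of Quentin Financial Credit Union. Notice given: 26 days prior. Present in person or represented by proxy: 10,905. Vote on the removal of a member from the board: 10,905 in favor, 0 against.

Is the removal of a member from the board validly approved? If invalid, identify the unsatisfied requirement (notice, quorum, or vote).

Invalid — vote requirement not satisfied.

Notice: 26 days given; 21 required. Satisfied.
Quorum: 33% of 32,990 = 10,886.70, rounded up to 10,887; 10,905 present. Satisfied.
Vote: requires a majority of all members (32,990); a majority of 32990 is 16496, so 16,496 needed; 10,905 in favor. Not satisfied.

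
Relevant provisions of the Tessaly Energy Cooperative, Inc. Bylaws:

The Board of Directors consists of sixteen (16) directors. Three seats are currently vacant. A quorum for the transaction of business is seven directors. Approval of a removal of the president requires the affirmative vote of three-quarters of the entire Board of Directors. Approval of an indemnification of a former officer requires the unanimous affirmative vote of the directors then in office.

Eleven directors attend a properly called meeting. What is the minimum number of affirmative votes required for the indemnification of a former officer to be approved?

The indemnification of a former officer requires the unanimous vote of the directors then in office (13).
Unanimous means all 13.
(Only 11 can vote, so the indemnification of a former officer cannot pass at this meeting, but the required vote is still 13.)

13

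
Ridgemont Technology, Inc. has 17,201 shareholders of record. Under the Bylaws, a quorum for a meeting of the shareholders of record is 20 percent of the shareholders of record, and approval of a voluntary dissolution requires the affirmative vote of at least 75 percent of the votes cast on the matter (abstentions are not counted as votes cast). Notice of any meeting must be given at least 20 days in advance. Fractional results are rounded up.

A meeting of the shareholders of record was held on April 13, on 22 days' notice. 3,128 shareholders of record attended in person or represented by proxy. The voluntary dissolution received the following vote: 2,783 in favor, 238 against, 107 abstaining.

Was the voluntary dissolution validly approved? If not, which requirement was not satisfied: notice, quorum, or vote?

Invalid — quorum requirement not satisfied.

Notice: 22 days given; 20 required. Satisfied.
Quorum: 20% of 17,201 = 3,440.20, rounded up to 3,441; 3,128 present. Not satisfied.
Vote: requires three-fourths of the votes cast (3,128 − 107 abstaining = 3,021); 3/4 of 3021 = 2265.75, rounded up to 2266, so 2,266 needed; 2,783 in favor. Satisfied.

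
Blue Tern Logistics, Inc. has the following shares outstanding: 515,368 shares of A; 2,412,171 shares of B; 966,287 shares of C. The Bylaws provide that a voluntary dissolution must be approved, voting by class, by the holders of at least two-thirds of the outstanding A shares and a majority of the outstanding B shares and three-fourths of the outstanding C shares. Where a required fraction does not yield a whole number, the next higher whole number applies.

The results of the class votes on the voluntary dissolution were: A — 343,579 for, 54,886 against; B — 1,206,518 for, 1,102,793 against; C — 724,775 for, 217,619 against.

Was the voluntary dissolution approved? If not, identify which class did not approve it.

A: 2/3 of 515368 = 343578.67, rounded up to 343579; 343,579 required, 343,579 in favor — approved.
B: a majority of 2412171 is 1206086; 1,206,086 required, 1,206,518 in favor — approved.
C: 3/4 of 966287 = 724715.25, rounded up to 724716; 724,716 required, 724,775 in favor — approved.

Approved — every class gave the required vote.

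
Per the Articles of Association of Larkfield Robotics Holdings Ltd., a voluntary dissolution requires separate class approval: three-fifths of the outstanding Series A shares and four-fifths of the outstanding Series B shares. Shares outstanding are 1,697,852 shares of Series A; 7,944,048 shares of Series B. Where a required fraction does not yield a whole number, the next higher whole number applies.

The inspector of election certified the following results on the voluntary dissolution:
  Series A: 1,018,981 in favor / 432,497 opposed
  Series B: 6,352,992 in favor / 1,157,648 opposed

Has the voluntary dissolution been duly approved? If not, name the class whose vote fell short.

Series A: 3/5 of 1697852 = 1018711.20, rounded up to 1018712; 1,018,712 required, 1,018,981 in favor — approved.
Series B: 4/5 of 7944048 = 6355238.40, rounded up to 6355239; 6,355,239 required, 6,352,992 in favor — not approved.

Not approved — the Series B shares did not give the required vote.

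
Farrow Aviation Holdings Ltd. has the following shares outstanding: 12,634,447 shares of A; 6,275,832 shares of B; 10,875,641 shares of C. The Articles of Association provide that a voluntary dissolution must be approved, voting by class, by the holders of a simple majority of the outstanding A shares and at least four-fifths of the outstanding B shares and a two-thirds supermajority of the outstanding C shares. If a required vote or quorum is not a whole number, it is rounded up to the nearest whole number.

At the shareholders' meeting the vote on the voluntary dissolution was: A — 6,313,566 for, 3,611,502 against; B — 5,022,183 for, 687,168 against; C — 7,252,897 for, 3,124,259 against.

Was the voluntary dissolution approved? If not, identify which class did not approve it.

A: a majority of 12634447 is 6317224; 6,317,224 required, 6,313,566 in favor — not approved.
B: 4/5 of 6275832 = 5020665.60, rounded up to 5020666; 5,020,666 required, 5,022,183 in favor — approved.
C: 2/3 of 10875641 = 7250427.33, rounded up to 7250428; 7,250,428 required, 7,252,897 in favor — approved.

Not approved — the A shares did not give the required vote.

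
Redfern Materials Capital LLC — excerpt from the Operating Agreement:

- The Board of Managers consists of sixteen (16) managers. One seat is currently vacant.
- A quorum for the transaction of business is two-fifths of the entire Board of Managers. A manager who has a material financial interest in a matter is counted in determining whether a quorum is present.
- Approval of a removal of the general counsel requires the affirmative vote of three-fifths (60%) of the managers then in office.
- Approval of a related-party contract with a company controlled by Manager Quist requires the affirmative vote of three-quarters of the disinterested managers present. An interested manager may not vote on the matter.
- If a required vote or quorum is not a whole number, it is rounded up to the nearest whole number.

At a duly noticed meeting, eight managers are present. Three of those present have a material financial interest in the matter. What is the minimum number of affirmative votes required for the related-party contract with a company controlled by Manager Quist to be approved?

4

The related-party contract with a company controlled by Manager Quist requires three-fourths of the disinterested managers present (8 − 3 = 5).
3/4 of 5 = 3.75, rounded up to 4.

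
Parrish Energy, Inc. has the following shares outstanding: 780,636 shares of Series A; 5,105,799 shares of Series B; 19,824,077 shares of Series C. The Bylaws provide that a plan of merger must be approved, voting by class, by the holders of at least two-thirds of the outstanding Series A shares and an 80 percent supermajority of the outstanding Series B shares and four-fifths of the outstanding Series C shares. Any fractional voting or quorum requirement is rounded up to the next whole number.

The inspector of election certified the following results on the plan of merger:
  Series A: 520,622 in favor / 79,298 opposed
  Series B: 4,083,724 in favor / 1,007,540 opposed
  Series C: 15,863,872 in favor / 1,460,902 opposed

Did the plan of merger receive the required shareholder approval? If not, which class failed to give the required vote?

Not approved — the Series B shares did not give the required vote.

Series A: 2/3 of 780636 = 520424; 520,424 required, 520,622 in favor — approved.
Series B: 4/5 of 5105799 = 4084639.20, rounded up to 4084640; 4,084,640 required, 4,083,724 in favor — not approved.
Series C: 4/5 of 19824077 = 15859261.60, rounded up to 15859262; 15,859,262 required, 15,863,872 in favor — approved.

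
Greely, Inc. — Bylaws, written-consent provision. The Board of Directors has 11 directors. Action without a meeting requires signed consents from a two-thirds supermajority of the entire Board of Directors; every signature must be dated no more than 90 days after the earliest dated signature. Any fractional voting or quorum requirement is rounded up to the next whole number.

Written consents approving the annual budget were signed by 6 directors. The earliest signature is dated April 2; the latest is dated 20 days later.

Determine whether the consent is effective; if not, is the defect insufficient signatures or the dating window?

Not effective — insufficient signatures.

Signatures required: a two-thirds supermajority of 11 — 2/3 of 11 = 7.33, rounded up to 8, so 8 needed; 6 signed. Insufficient.
Dating window: the latest signature is 20 days after the earliest; the limit is 90 days. Within the window.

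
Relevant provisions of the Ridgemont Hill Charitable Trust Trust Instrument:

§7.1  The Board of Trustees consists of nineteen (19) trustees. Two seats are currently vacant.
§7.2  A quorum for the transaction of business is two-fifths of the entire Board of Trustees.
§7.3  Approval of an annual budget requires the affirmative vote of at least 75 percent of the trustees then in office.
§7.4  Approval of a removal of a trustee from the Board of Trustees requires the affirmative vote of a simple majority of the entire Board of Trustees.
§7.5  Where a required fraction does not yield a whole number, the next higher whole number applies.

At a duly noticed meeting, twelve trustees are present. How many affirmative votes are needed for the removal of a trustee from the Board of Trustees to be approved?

10

The removal of a trustee from the Board of Trustees requires a majority of the entire Board of Trustees (19).
A majority of 19 is 10.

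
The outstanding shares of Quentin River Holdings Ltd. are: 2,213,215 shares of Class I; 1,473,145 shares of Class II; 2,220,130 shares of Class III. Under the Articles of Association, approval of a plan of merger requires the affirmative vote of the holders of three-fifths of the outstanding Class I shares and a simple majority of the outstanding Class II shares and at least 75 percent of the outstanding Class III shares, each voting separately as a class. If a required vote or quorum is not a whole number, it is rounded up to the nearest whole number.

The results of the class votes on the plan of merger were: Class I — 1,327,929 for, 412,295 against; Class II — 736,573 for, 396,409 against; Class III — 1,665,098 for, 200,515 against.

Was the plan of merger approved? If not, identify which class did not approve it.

Approved — every class gave the required vote.

Class I: 3/5 of 2213215 = 1327929; 1,327,929 required, 1,327,929 in favor — approved.
Class II: a majority of 1473145 is 736573; 736,573 required, 736,573 in favor — approved.
Class III: 3/4 of 2220130 = 1665097.50, rounded up to 1665098; 1,665,098 required, 1,665,098 in favor — approved.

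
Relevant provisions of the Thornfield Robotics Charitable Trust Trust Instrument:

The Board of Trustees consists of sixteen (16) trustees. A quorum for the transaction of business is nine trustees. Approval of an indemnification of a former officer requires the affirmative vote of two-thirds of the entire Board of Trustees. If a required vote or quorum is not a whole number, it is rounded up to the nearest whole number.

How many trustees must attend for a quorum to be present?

9

The quorum is fixed at 9.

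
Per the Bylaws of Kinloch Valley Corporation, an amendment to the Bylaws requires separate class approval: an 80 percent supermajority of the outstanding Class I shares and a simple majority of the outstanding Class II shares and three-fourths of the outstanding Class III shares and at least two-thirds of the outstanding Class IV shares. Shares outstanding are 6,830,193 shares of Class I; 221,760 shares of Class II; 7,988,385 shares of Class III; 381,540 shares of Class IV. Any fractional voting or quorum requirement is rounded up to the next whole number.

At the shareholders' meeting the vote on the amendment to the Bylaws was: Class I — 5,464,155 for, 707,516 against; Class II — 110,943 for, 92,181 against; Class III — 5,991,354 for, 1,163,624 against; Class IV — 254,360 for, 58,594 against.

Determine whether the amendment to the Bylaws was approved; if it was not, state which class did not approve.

Approved — every class gave the required vote.

Class I: 4/5 of 6830193 = 5464154.40, rounded up to 5464155; 5,464,155 required, 5,464,155 in favor — approved.
Class II: a majority of 221760 is 110881; 110,881 required, 110,943 in favor — approved.
Class III: 3/4 of 7988385 = 5991288.75, rounded up to 5991289; 5,991,289 required, 5,991,354 in favor — approved.
Class IV: 2/3 of 381540 = 254360; 254,360 required, 254,360 in favor — approved.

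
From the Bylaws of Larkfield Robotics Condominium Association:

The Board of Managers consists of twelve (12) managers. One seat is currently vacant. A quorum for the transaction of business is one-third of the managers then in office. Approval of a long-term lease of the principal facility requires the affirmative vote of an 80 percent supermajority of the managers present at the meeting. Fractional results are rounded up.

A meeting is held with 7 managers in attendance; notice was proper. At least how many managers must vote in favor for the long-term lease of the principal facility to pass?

6

The long-term lease of the principal facility requires four-fifths of the managers present (7).
4/5 of 7 = 5.60, rounded up to 6.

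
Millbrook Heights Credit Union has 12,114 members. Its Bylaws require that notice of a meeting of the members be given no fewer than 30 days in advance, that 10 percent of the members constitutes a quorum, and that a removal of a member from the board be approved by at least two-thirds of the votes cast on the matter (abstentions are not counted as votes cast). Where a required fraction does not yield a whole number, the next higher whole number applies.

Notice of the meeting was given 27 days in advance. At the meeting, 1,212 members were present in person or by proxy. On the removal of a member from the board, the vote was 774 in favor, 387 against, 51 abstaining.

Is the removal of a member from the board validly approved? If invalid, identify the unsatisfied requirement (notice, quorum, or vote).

Notice: 27 days given; 30 required. Not satisfied.
Quorum: 10% of 12,114 = 1,211.40, rounded up to 1,212; 1,212 present. Satisfied.
Vote: requires two-thirds of the votes cast (1,212 − 51 abstaining = 1,161); 2/3 of 1161 = 774, so 774 needed; 774 in favor. Satisfied.

Invalid — notice requirement not satisfied.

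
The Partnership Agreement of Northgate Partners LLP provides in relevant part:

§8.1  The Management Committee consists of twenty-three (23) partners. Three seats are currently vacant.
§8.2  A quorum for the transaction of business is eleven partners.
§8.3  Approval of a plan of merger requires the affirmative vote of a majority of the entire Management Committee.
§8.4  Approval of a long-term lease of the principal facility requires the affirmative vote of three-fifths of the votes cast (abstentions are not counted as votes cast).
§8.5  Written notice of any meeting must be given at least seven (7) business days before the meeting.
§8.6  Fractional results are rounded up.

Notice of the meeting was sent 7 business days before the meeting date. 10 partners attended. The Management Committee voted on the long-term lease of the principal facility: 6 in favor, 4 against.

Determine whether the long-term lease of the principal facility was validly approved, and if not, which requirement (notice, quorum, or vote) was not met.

Notice: 7 business days given; 7 required (7 ≥ 7). Satisfied.
Quorum: 10 present; quorum is 11. Not satisfied.
Vote: the long-term lease of the principal facility requires three-fifths of the votes cast (10). 3/5 of 10 = 6, so 6 affirmative votes are needed; 6 voted in favor. Satisfied. (Moot — without a quorum no business can be validly transacted.)

Invalid — quorum requirement not satisfied.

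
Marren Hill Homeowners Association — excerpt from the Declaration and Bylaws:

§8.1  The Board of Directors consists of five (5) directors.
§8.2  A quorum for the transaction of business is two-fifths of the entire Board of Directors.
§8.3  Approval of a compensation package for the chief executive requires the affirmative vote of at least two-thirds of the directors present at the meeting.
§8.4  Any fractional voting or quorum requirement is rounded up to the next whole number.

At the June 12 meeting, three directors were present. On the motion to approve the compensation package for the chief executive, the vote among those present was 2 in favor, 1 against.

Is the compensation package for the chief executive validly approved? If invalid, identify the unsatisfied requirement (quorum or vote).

Valid — all requirements satisfied.

Quorum: 3 present; quorum is 2. Satisfied.
Vote: the compensation package for the chief executive requires two-thirds of the directors present (3). 2/3 of 3 = 2, so 2 affirmative votes are needed; 2 voted in favor. Satisfied.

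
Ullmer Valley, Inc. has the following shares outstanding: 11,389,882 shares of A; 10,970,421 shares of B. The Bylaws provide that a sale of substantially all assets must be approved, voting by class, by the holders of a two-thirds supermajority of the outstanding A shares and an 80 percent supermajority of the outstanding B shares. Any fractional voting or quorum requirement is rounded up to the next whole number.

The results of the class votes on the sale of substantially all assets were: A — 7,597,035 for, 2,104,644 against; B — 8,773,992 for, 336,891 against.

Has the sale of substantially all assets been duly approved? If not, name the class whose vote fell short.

A: 2/3 of 11389882 = 7593254.67, rounded up to 7593255; 7,593,255 required, 7,597,035 in favor — approved.
B: 4/5 of 10970421 = 8776336.80, rounded up to 8776337; 8,776,337 required, 8,773,992 in favor — not approved.

Not approved — the B shares did not give the required vote.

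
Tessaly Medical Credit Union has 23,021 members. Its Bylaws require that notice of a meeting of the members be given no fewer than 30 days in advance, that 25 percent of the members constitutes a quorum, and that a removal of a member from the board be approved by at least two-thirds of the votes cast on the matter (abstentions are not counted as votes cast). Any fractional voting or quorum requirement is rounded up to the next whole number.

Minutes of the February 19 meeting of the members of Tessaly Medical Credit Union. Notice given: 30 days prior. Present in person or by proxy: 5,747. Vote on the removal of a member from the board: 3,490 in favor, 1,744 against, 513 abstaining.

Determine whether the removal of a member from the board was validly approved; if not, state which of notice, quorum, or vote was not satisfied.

Notice: 30 days given; 30 required. Satisfied.
Quorum: 25% of 23,021 = 5,755.25, rounded up to 5,756; 5,747 present. Not satisfied.
Vote: requires two-thirds of the votes cast (5,747 − 513 abstaining = 5,234); 2/3 of 5234 = 3489.33, rounded up to 3490, so 3,490 needed; 3,490 in favor. Satisfied.

Invalid — quorum requirement not satisfied.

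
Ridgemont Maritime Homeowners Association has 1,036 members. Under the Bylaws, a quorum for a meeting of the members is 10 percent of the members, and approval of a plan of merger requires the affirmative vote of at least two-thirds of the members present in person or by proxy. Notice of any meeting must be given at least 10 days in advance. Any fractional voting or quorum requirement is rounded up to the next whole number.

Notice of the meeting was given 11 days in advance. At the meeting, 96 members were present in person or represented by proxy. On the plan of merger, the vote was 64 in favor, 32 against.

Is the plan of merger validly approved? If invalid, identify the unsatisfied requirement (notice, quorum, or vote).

Invalid — quorum requirement not satisfied.

Notice: 11 days given; 10 required. Satisfied.
Quorum: 10% of 1,036 = 103.60, rounded up to 104; 96 present. Not satisfied.
Vote: requires two-thirds of those present (96); 2/3 of 96 = 64, so 64 needed; 64 in favor. Satisfied.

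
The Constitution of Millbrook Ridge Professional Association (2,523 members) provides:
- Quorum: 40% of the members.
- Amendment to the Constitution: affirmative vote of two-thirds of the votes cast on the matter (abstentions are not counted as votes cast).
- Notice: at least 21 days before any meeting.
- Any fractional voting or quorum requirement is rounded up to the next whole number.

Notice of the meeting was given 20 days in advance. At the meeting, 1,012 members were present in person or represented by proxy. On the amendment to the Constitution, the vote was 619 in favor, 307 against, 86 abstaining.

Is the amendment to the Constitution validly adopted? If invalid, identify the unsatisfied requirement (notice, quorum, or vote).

Notice: 20 days given; 21 required. Not satisfied.
Quorum: 40% of 2,523 = 1,009.20, rounded up to 1,010; 1,012 present. Satisfied.
Vote: requires two-thirds of the votes cast (1,012 − 86 abstaining = 926); 2/3 of 926 = 617.33, rounded up to 618, so 618 needed; 619 in favor. Satisfied.

Invalid — notice requirement not satisfied.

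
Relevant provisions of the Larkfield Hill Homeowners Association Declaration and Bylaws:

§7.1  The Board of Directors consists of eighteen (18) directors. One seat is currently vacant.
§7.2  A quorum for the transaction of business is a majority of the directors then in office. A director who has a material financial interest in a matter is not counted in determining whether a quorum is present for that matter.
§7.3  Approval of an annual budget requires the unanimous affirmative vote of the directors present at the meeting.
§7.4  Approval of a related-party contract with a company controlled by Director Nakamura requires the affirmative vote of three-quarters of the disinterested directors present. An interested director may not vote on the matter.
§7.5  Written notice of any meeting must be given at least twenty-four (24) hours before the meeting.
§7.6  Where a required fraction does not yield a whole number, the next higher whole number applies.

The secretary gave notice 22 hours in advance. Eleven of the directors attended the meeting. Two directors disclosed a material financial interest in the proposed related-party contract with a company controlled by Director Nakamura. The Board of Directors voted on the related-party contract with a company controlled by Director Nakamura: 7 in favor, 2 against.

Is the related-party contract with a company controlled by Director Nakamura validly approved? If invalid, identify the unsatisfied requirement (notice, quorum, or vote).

Invalid — notice requirement not satisfied.

Notice: 22 hours given; 24 required (22 < 24). Not satisfied.
Quorum: 11 present, but the 2 interested directors do not count, leaving 9. Quorum is 9. Satisfied.
Vote: the related-party contract with a company controlled by Director Nakamura requires three-fourths of the disinterested directors present (11 − 2 = 9). 3/4 of 9 = 6.75, rounded up to 7, so 7 affirmative votes are needed; 7 voted in favor. Satisfied.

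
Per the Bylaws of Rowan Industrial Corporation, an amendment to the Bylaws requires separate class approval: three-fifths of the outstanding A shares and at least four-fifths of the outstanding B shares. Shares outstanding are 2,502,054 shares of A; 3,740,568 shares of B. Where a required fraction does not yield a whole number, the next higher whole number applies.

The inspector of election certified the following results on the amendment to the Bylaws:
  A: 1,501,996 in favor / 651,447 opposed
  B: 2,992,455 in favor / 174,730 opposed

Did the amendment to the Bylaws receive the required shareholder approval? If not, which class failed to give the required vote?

Approved — every class gave the required vote.

A: 3/5 of 2502054 = 1501232.40, rounded up to 1501233; 1,501,233 required, 1,501,996 in favor — approved.
B: 4/5 of 3740568 = 2992454.40, rounded up to 2992455; 2,992,455 required, 2,992,455 in favor — approved.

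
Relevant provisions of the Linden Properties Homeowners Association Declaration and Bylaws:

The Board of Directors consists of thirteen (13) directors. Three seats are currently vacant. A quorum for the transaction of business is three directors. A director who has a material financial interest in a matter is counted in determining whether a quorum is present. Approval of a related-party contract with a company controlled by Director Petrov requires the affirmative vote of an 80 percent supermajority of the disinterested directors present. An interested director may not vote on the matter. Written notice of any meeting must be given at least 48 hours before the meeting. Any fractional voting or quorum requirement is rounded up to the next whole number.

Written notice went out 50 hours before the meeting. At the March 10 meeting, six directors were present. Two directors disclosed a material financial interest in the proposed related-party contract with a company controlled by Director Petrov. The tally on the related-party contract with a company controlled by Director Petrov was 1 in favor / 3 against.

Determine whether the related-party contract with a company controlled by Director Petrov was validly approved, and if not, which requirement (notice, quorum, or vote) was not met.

Notice: 50 hours given; 48 required (50 ≥ 48). Satisfied.
Quorum: 6 present (interested directors count toward quorum); quorum is 3. Satisfied.
Vote: the related-party contract with a company controlled by Director Petrov requires four-fifths of the disinterested directors present (6 − 2 = 4). 4/5 of 4 = 3.20, rounded up to 4, so 4 affirmative votes are needed; 1 voted in favor. Not satisfied.

Invalid — vote requirement not satisfied.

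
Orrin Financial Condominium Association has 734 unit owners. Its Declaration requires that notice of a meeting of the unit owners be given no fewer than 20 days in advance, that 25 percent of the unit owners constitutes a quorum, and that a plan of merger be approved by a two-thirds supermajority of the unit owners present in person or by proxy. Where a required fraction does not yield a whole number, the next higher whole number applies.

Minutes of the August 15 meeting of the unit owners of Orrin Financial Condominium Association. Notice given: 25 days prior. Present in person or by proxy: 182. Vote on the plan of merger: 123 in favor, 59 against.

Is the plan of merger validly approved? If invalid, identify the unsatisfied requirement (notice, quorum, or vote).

Invalid — quorum requirement not satisfied.

Notice: 25 days given; 20 required. Satisfied.
Quorum: 25% of 734 = 183.50, rounded up to 184; 182 present. Not satisfied.
Vote: requires two-thirds of those present (182); 2/3 of 182 = 121.33, rounded up to 122, so 122 needed; 123 in favor. Satisfied.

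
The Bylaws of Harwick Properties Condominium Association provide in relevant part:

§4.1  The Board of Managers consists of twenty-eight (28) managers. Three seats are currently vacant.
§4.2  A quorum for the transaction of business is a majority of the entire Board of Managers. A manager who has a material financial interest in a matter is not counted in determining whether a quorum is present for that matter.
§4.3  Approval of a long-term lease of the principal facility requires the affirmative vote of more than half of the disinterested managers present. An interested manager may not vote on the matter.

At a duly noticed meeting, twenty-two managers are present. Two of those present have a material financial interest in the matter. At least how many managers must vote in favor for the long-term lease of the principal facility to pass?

11

The long-term lease of the principal facility requires a majority of the disinterested managers present (22 − 2 = 20).
A majority of 20 is 11.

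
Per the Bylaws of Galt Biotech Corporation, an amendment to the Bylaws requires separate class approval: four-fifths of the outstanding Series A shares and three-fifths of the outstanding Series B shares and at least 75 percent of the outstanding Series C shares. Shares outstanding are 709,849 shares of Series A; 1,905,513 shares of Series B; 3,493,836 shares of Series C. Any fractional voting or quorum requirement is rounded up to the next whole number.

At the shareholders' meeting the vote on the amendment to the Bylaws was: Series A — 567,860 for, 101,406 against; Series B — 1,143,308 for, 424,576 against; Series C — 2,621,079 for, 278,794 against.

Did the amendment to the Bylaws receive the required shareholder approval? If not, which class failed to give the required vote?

Series A: 4/5 of 709849 = 567879.20, rounded up to 567880; 567,880 required, 567,860 in favor — not approved.
Series B: 3/5 of 1905513 = 1143307.80, rounded up to 1143308; 1,143,308 required, 1,143,308 in favor — approved.
Series C: 3/4 of 3493836 = 2620377; 2,620,377 required, 2,621,079 in favor — approved.

Not approved — the Series A shares did not give the required vote.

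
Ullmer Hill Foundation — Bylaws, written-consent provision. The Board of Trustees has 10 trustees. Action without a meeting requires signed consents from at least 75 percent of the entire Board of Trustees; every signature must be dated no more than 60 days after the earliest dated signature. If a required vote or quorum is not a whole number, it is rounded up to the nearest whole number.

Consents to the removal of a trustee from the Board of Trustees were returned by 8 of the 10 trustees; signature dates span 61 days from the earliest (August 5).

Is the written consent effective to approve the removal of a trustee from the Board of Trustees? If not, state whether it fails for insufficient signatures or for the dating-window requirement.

Not effective — dating-window requirement not satisfied.

Signatures required: at least 75 percent of 10 — 3/4 of 10 = 7.50, rounded up to 8, so 8 needed; 8 signed. Sufficient.
Dating window: the latest signature is 61 days after the earliest; the limit is 60 days. Outside the window.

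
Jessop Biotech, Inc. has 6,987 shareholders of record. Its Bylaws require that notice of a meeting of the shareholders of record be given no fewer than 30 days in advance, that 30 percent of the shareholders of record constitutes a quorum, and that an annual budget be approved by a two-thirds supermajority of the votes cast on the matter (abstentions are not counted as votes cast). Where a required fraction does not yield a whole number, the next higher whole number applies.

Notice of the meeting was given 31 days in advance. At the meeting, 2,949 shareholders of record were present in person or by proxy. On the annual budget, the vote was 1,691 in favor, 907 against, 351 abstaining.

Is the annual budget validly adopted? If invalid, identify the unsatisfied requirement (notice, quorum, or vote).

Notice: 31 days given; 30 required. Satisfied.
Quorum: 30% of 6,987 = 2,096.10, rounded up to 2,097; 2,949 present. Satisfied.
Vote: requires two-thirds of the votes cast (2,949 − 351 abstaining = 2,598); 2/3 of 2598 = 1732, so 1,732 needed; 1,691 in favor. Not satisfied.

Invalid — vote requirement not satisfied.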